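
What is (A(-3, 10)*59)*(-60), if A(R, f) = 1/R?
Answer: 1180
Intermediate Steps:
(A(-3, 10)*59)*(-60) = (59/(-3))*(-60) = -⅓*59*(-60) = -59/3*(-60) = 1180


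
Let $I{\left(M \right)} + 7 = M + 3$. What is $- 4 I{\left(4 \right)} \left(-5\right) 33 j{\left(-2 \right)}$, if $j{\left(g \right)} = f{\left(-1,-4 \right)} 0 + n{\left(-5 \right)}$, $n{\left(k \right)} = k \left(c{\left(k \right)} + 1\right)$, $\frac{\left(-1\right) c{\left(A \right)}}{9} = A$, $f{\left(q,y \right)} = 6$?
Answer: $0$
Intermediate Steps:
$c{\left(A \right)} = - 9 A$
$n{\left(k \right)} = k \left(1 - 9 k\right)$ ($n{\left(k \right)} = k \left(- 9 k + 1\right) = k \left(1 - 9 k\right)$)
$I{\left(M \right)} = -4 + M$ ($I{\left(M \right)} = -7 + \left(M + 3\right) = -7 + \left(3 + M\right) = -4 + M$)
$j{\left(g \right)} = -230$ ($j{\left(g \right)} = 6 \cdot 0 - 5 \left(1 - -45\right) = 0 - 5 \left(1 + 45\right) = 0 - 230 = -230$)
$- 4 I{\left(4 \right)} \left(-5\right) 33 j{\left(-2 \right)} = - 4 \left(-4 + 4\right) \left(-5\right) 33 \left(-230\right) = \left(-4\right) 0 \left(-5\right) 33 \left(-230\right) = 0 \left(-5\right) 33 \left(-230\right) = 0 \cdot 33 \left(-230\right) = 0 \left(-230\right) = 0$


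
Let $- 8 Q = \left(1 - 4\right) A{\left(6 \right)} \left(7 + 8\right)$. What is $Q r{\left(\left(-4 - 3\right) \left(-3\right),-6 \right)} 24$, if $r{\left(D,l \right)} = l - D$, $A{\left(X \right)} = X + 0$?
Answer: $-21870$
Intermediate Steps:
$A{\left(X \right)} = X$
$Q = \frac{135}{4}$ ($Q = - \frac{\left(1 - 4\right) 6 \left(7 + 8\right)}{8} = - \frac{\left(-3\right) 6 \cdot 15}{8} = - \frac{\left(-18\right) 15}{8} = \left(- \frac{1}{8}\right) \left(-270\right) = \frac{135}{4} \approx 33.75$)
$Q r{\left(\left(-4 - 3\right) \left(-3\right),-6 \right)} 24 = \frac{135 \left(-6 - \left(-4 - 3\right) \left(-3\right)\right)}{4} \cdot 24 = \frac{135 \left(-6 - \left(-7\right) \left(-3\right)\right)}{4} \cdot 24 = \frac{135 \left(-6 - 21\right)}{4} \cdot 24 = \frac{135}{4} \left(-27\right) 24 = \left(- \frac{3645}{4}\right) 24 = -21870$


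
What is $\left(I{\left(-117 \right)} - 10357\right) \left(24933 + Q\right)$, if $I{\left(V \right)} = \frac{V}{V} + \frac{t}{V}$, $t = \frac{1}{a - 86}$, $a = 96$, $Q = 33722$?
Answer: $- \frac{142138907851}{234} \approx -6.0743 \cdot 10^{8}$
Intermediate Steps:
$t = \frac{1}{10}$ ($t = \frac{1}{96 - 86} = \frac{1}{10} \approx 0.1$)
$I{\left(V \right)} = 1 + \frac{1}{10 V}$ ($I{\left(V \right)} = \frac{V}{V} + \frac{1}{10 V} = 1 + \frac{1}{10 V}$)
$\left(I{\left(-117 \right)} - 10357\right) \left(24933 + Q\right) = \left(\frac{\frac{1}{10} - 117}{-117} - 10357\right) \left(24933 + 33722\right) = \left(\left(- \frac{1}{117}\right) \left(- \frac{1169}{10}\right) - 10357\right) 58655 = \left(\frac{1169}{1170} - 10357\right) 58655 = \left(- \frac{12116521}{1170}\right) 58655 = - \frac{142138907851}{234}$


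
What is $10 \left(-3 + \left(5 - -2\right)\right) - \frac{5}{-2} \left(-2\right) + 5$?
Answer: $-195$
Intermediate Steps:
$10 \left(-3 + \left(5 - -2\right)\right) - \frac{5}{-2} \left(-2\right) + 5 = 10 \left(-3 + \left(5 + 2\right)\right) \left(-5\right) \left(- \frac{1}{2}\right) \left(-2\right) + 5 = 10 \left(-3 + 7\right) \frac{5}{2} \left(-2\right) + 5 = 10 \cdot 4 \left(-5\right) + 5 = 10 \left(-20\right) + 5 = -200 + 5 = -195$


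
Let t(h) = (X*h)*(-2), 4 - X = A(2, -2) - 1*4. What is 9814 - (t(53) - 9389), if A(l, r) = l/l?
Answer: 19945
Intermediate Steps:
A(l, r) = 1
X = 7 (X = 4 - (1 - 1*4) = 4 - (1 - 4) = 4 - 1*(-3) = 4 + 3 = 7)
t(h) = -14*h (t(h) = (7*h)*(-2) = -14*h)
9814 - (t(53) - 9389) = 9814 - (-14*53 - 9389) = 9814 - (-742 - 9389) = 9814 - 1*(-10131) = 9814 + 10131 = 19945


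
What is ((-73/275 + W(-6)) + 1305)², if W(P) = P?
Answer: 127557551104/75625 ≈ 1.6867e+6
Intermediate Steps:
((-73/275 + W(-6)) + 1305)² = ((-73/275 - 6) + 1305)² = (-1723/275 + 1305)² = (357152/275)² = 127557551104/75625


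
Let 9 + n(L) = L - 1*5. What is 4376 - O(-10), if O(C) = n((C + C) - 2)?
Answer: 4412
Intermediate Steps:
n(L) = -14 + L (n(L) = -9 + (L - 1*5) = -9 + (L - 5) = -9 + (-5 + L) = -14 + L)
O(C) = -16 + 2*C (O(C) = -14 + ((C + C) - 2) = -14 + (2*C - 2) = -14 + (-2 + 2*C) = -16 + 2*C)
4376 - O(-10) = 4376 - (-16 + 2*(-10)) = 4376 - (-16 - 20) = 4376 - 1*(-36) = 4376 + 36 = 4412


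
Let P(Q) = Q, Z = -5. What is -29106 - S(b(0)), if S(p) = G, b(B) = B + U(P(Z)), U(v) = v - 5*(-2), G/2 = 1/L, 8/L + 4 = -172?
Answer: -29062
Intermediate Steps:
L = -1/22 (L = 8/(-4 - 172) = 8/(-176) = 8*(-1/176) = -1/22 ≈ -0.045455)
G = -44 (G = 2/(-1/22) = 2*(-22) = -44)
U(v) = 10 + v (U(v) = v + 10 = 10 + v)
b(B) = 5 + B (b(B) = B + (10 - 5) = B + 5 = 5 + B)
S(p) = -44
-29106 - S(b(0)) = -29106 - 1*(-44) = -29106 + 44 = -29062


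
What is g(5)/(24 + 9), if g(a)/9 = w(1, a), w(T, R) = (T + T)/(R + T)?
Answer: 1/11 ≈ 0.090909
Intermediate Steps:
w(T, R) = 2*T/(R + T) (w(T, R) = (2*T)/(R + T) = 2*T/(R + T))
g(a) = 18/(1 + a) (g(a) = 9*(2*1/(a + 1)) = 9*(2*1/(1 + a)) = 9*(2/(1 + a)) = 18/(1 + a))
g(5)/(24 + 9) = (18/(1 + 5))/(24 + 9) = (18/6)/33 = (18*(⅙))/33 = (1/33)*3 = 1/11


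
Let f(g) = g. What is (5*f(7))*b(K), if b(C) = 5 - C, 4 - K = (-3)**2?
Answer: 350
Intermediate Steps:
K = -5 (K = 4 - 1*(-3)**2 = 4 - 1*9 = 4 - 9 = -5)
(5*f(7))*b(K) = (5*7)*(5 - 1*(-5)) = 35*(5 + 5) = 35*10 = 350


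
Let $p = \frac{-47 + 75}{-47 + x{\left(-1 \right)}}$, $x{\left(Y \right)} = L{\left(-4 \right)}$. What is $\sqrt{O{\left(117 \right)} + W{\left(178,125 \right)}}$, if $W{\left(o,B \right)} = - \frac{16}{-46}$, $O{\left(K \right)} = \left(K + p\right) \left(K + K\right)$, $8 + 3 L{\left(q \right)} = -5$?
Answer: $\frac{\sqrt{1744290790}}{253} \approx 165.08$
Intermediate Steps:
$L{\left(q \right)} = - \frac{13}{3}$ ($L{\left(q \right)} = - \frac{8}{3} + \frac{1}{3} \left(-5\right) = - \frac{8}{3} - \frac{5}{3} = - \frac{13}{3}$)
$x{\left(Y \right)} = - \frac{13}{3}$
$p = - \frac{6}{11}$ ($p = \frac{-47 + 75}{-47 - \frac{13}{3}} = \frac{28}{- \frac{154}{3}} = 28 \left(- \frac{3}{154}\right) = - \frac{6}{11} \approx -0.54545$)
$O{\left(K \right)} = 2 K \left(- \frac{6}{11} + K\right)$ ($O{\left(K \right)} = \left(K - \frac{6}{11}\right) \left(K + K\right) = \left(- \frac{6}{11} + K\right) 2 K = 2 K \left(- \frac{6}{11} + K\right)$)
$W{\left(o,B \right)} = \frac{8}{23}$ ($W{\left(o,B \right)} = \left(-16\right) \left(- \frac{1}{46}\right) = \frac{8}{23}$)
$\sqrt{O{\left(117 \right)} + W{\left(178,125 \right)}} = \sqrt{\frac{2}{11} \cdot 117 \left(-6 + 11 \cdot 117\right) + \frac{8}{23}} = \sqrt{\frac{2}{11} \cdot 117 \left(-6 + 1287\right) + \frac{8}{23}} = \sqrt{\frac{2}{11} \cdot 117 \cdot 1281 + \frac{8}{23}} = \sqrt{\frac{299754}{11} + \frac{8}{23}} = \sqrt{\frac{6894430}{253}} = \frac{\sqrt{1744290790}}{253}$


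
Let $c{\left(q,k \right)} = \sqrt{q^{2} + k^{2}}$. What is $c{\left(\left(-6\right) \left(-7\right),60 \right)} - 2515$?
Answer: $-2515 + 6 \sqrt{149} \approx -2441.8$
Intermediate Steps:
$c{\left(q,k \right)} = \sqrt{k^{2} + q^{2}}$
$c{\left(\left(-6\right) \left(-7\right),60 \right)} - 2515 = \sqrt{60^{2} + \left(\left(-6\right) \left(-7\right)\right)^{2}} - 2515 = \sqrt{3600 + 42^{2}} - 2515 = \sqrt{3600 + 1764} - 2515 = \sqrt{5364} - 2515 = 6 \sqrt{149} - 2515 = -2515 + 6 \sqrt{149}$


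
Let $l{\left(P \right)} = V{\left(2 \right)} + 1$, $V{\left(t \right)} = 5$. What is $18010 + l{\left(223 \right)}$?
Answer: $18016$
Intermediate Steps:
$l{\left(P \right)} = 6$ ($l{\left(P \right)} = 5 + 1 = 6$)
$18010 + l{\left(223 \right)} = 18010 + 6 = 18016$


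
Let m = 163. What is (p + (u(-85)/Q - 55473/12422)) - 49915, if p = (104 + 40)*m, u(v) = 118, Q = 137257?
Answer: -45093098254887/1705006454 ≈ -26447.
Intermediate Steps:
p = 23472 (p = (104 + 40)*163 = 144*163 = 23472)
(p + (u(-85)/Q - 55473/12422)) - 49915 = (23472 + (118/137257 - 55473/12422)) - 49915 = (23472 - 7612591765/1705006454) - 49915 = 40012298896523/1705006454 - 49915 = -45093098254887/1705006454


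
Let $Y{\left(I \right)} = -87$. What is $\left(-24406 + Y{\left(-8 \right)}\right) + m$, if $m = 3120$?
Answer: $-21373$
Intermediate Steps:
$\left(-24406 + Y{\left(-8 \right)}\right) + m = \left(-24406 - 87\right) + 3120 = -24493 + 3120 = -21373$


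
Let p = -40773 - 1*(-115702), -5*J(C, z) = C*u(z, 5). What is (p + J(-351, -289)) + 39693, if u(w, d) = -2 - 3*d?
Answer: 567143/5 ≈ 1.1343e+5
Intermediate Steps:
J(C, z) = 17*C/5 (J(C, z) = -C*(-2 - 3*5)/5 = -C*(-2 - 15)/5 = -C*(-17)/5 = -(-17)*C/5 = 17*C/5)
p = 74929 (p = -40773 + 115702 = 74929)
(p + J(-351, -289)) + 39693 = (74929 + (17/5)*(-351)) + 39693 = (74929 - 5967/5) + 39693 = 368678/5 + 39693 = 567143/5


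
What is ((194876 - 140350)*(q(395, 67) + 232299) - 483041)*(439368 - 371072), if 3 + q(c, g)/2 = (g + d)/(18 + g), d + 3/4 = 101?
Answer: 73526645203121632/85 ≈ 8.6502e+14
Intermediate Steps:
d = 401/4 (d = -3/4 + 101 = 401/4 ≈ 100.25)
q(c, g) = -6 + 2*(401/4 + g)/(18 + g) (q(c, g) = -6 + 2*((g + 401/4)/(18 + g)) = -6 + 2*((401/4 + g)/(18 + g)) = -6 + 2*(401/4 + g)/(18 + g))
((194876 - 140350)*(q(395, 67) + 232299) - 483041)*(439368 - 371072) = ((194876 - 140350)*((185 - 8*67)/(2*(18 + 67)) + 232299) - 483041)*(439368 - 371072) = (54526*((1/2)*(185 - 536)/85 + 232299) - 483041)*68296 = (54526*((1/2)*(1/85)*(-351) + 232299) - 483041)*68296 = (54526*(-351/170 + 232299) - 483041)*68296 = (54526*(39490479/170) - 483041)*68296 = (1076628928977/85 - 483041)*68296 = (1076587870492/85)*68296 = 73526645203121632/85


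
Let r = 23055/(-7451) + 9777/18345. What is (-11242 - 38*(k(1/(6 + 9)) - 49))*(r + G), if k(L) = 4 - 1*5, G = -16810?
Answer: 7156237865528772/45562865 ≈ 1.5706e+8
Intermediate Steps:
k(L) = -1 (k(L) = 4 - 5 = -1)
r = -116698516/45562865 (r = 23055*(-1/7451) + 9777*(1/18345) = -23055/7451 + 3259/6115 = -116698516/45562865 ≈ -2.5613)
(-11242 - 38*(k(1/(6 + 9)) - 49))*(r + G) = (-11242 - 38*(-1 - 49))*(-116698516/45562865 - 16810) = (-11242 - 38*(-50))*(-766028459166/45562865) = (-11242 + 1900)*(-766028459166/45562865) = -9342*(-766028459166/45562865) = 7156237865528772/45562865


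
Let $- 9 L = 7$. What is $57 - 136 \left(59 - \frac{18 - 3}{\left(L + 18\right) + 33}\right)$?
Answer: $- \frac{895681}{113} \approx -7926.4$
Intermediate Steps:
$L = - \frac{7}{9}$ ($L = \left(- \frac{1}{9}\right) 7 = - \frac{7}{9} \approx -0.77778$)
$57 - 136 \left(59 - \frac{18 - 3}{\left(L + 18\right) + 33}\right) = 57 - 136 \left(59 - \frac{18 - 3}{\left(- \frac{7}{9} + 18\right) + 33}\right) = 57 - 136 \left(59 - \frac{15}{\frac{155}{9} + 33}\right) = 57 - 136 \left(59 - \frac{15}{\frac{452}{9}}\right) = 57 - 136 \left(59 - 15 \cdot \frac{9}{452}\right) = 57 - 136 \left(59 - \frac{135}{452}\right) = 57 - \frac{902122}{113} = - \frac{895681}{113}$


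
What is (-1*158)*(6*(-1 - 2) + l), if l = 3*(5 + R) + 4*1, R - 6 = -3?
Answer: -1580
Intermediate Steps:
R = 3 (R = 6 - 3 = 3)
l = 28 (l = 3*(5 + 3) + 4*1 = 3*8 + 4 = 24 + 4 = 28)
(-1*158)*(6*(-1 - 2) + l) = (-1*158)*(6*(-1 - 2) + 28) = -158*(6*(-3) + 28) = -158*(-18 + 28) = -158*10 = -1580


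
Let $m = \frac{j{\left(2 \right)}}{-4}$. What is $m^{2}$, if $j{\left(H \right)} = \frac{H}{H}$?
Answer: $\frac{1}{16} \approx 0.0625$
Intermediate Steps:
$j{\left(H \right)} = 1$
$m = - \frac{1}{4}$ ($m = 1 \frac{1}{-4} = 1 \left(- \frac{1}{4}\right) = - \frac{1}{4} \approx -0.25$)
$m^{2} = \left(- \frac{1}{4}\right)^{2} = \frac{1}{16}$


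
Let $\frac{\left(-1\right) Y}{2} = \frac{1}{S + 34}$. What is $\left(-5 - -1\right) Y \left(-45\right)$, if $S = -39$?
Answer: $72$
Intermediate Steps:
$Y = \frac{2}{5}$ ($Y = - \frac{2}{-39 + 34} = - \frac{2}{-5} = \left(-2\right) \left(- \frac{1}{5}\right) = \frac{2}{5} \approx 0.4$)
$\left(-5 - -1\right) Y \left(-45\right) = \left(-5 - -1\right) \frac{2}{5} \left(-45\right) = \left(-5 + 1\right) \frac{2}{5} \left(-45\right) = \left(-4\right) \frac{2}{5} \left(-45\right) = \left(- \frac{8}{5}\right) \left(-45\right) = 72$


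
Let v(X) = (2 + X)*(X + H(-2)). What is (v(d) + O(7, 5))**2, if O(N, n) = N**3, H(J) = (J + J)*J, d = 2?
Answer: 146689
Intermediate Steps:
H(J) = 2*J**2 (H(J) = (2*J)*J = 2*J**2)
v(X) = (2 + X)*(8 + X) (v(X) = (2 + X)*(X + 2*(-2)**2) = (2 + X)*(X + 2*4) = (2 + X)*(X + 8) = (2 + X)*(8 + X))
(v(d) + O(7, 5))**2 = ((16 + 2**2 + 10*2) + 7**3)**2 = ((16 + 4 + 20) + 343)**2 = (40 + 343)**2 = 383**2 = 146689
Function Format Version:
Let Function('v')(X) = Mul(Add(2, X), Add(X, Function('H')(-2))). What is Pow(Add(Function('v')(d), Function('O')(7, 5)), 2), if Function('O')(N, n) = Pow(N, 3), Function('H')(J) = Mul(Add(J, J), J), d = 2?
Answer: 146689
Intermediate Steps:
Function('H')(J) = Mul(2, Pow(J, 2)) (Function('H')(J) = Mul(Mul(2, J), J) = Mul(2, Pow(J, 2)))
Function('v')(X) = Mul(Add(2, X), Add(8, X)) (Function('v')(X) = Mul(Add(2, X), Add(X, Mul(2, Pow(-2, 2)))) = Mul(Add(2, X), Add(X, Mul(2, 4))) = Mul(Add(2, X), Add(X, 8)) = Mul(Add(2, X), Add(8, X)))
Pow(Add(Function('v')(d), Function('O')(7, 5)), 2) = Pow(Add(Add(16, Pow(2, 2), Mul(10, 2)), Pow(7, 3)), 2) = Pow(Add(Add(16, 4, 20), 343), 2) = Pow(Add(40, 343), 2) = Pow(383, 2) = 146689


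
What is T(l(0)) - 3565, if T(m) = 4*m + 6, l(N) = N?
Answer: -3559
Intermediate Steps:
T(m) = 6 + 4*m
T(l(0)) - 3565 = (6 + 4*0) - 3565 = (6 + 0) - 3565 = 6 - 3565 = -3559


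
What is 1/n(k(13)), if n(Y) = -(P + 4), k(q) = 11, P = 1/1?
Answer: -⅕ ≈ -0.20000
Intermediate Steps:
P = 1
n(Y) = -5 (n(Y) = -(1 + 4) = -1*5 = -5)
1/n(k(13)) = 1/(-5) = -⅕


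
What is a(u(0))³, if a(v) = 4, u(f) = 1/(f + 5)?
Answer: 64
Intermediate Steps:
u(f) = 1/(5 + f)
a(u(0))³ = 4³ = 64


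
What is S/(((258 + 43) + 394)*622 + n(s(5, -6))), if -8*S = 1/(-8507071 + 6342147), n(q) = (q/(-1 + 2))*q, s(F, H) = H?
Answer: 1/7487623465792 ≈ 1.3355e-13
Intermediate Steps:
n(q) = q² (n(q) = (q/1)*q = (1*q)*q = q*q = q²)
S = 1/17319392 (S = -1/(8*(-8507071 + 6342147)) = -⅛/(-2164924) = -⅛*(-1/2164924) = 1/17319392 ≈ 5.7739e-8)
S/(((258 + 43) + 394)*622 + n(s(5, -6))) = 1/(17319392*(((258 + 43) + 394)*622 + (-6)²)) = 1/(17319392*((301 + 394)*622 + 36)) = 1/(17319392*(695*622 + 36)) = 1/(17319392*(432290 + 36)) = (1/17319392)/432326 = (1/17319392)*(1/432326) = 1/7487623465792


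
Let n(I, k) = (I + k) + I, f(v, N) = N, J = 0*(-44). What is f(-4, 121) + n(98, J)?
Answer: 317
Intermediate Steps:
J = 0
n(I, k) = k + 2*I
f(-4, 121) + n(98, J) = 121 + (0 + 2*98) = 121 + (0 + 196) = 121 + 196 = 317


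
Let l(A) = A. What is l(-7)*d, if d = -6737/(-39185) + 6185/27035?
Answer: -594291628/211873295 ≈ -2.8049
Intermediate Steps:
d = 84898804/211873295 (d = -6737*(-1/39185) + 6185*(1/27035) = 6737/39185 + 1237/5407 = 84898804/211873295 ≈ 0.40071)
l(-7)*d = -7*84898804/211873295 = -594291628/211873295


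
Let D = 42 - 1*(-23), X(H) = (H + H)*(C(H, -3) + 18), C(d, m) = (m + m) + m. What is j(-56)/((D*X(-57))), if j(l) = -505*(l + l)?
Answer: -5656/6669 ≈ -0.84810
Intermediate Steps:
C(d, m) = 3*m (C(d, m) = 2*m + m = 3*m)
X(H) = 18*H (X(H) = (H + H)*(3*(-3) + 18) = (2*H)*(-9 + 18) = (2*H)*9 = 18*H)
j(l) = -1010*l
D = 65 (D = 42 + 23 = 65)
j(-56)/((D*X(-57))) = (-1010*(-56))/((65*(18*(-57)))) = 56560/((65*(-1026))) = 56560/(-66690) = 56560*(-1/66690) = -5656/6669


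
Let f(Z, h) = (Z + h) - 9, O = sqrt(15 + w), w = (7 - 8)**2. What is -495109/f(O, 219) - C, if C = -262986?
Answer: 55783895/214 ≈ 2.6067e+5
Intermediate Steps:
w = 1 (w = (-1)**2 = 1)
O = 4 (O = sqrt(15 + 1) = sqrt(16) = 4)
f(Z, h) = -9 + Z + h
-495109/f(O, 219) - C = -495109/(-9 + 4 + 219) - 1*(-262986) = -495109/214 + 262986 = 55783895/214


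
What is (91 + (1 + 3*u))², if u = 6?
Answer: 12100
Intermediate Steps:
(91 + (1 + 3*u))² = (91 + (1 + 3*6))² = (91 + (1 + 18))² = (91 + 19)² = 110² = 12100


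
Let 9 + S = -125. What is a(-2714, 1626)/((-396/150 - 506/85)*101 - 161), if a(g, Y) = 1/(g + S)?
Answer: 425/1245364896 ≈ 3.4127e-7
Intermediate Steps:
S = -134 (S = -9 - 125 = -134)
a(g, Y) = 1/(-134 + g) (a(g, Y) = 1/(g - 134) = 1/(-134 + g))
a(-2714, 1626)/((-396/150 - 506/85)*101 - 161) = 1/((-134 - 2714)*((-396/150 - 506/85)*101 - 161)) = 1/((-2848)*((-396*1/150 - 506*1/85)*101 - 161)) = -1/(2848*((-66/25 - 506/85)*101 - 161)) = -1/(2848*(-3652/425*101 - 161)) = -1/(2848*(-368852/425 - 161)) = -1/(2848*(-437277/425)) = -1/2848*(-425/437277) = 425/1245364896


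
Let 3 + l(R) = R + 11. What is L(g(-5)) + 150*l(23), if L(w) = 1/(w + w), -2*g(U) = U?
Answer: 23251/5 ≈ 4650.2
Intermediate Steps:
g(U) = -U/2
l(R) = 8 + R (l(R) = -3 + (R + 11) = -3 + (11 + R) = 8 + R)
L(w) = 1/(2*w)
L(g(-5)) + 150*l(23) = 1/(2*((-½*(-5)))) + 150*(8 + 23) = 1/(2*(5/2)) + 150*31 = (½)*(⅖) + 4650 = ⅕ + 4650 = 23251/5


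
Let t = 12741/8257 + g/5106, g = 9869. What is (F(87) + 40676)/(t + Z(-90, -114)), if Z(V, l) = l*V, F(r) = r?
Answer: 74720780202/18813505513 ≈ 3.9717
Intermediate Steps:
Z(V, l) = V*l
t = 6371473/1833054 (t = 12741/8257 + 9869/5106 = 6371473/1833054 ≈ 3.4759)
(F(87) + 40676)/(t + Z(-90, -114)) = (87 + 40676)/(6371473/1833054 - 90*(-114)) = 40763/(6371473/1833054 + 10260) = 40763/(18813505513/1833054) = 40763*(1833054/18813505513) = 74720780202/18813505513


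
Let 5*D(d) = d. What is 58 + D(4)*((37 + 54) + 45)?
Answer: 834/5 ≈ 166.80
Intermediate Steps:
D(d) = d/5
58 + D(4)*((37 + 54) + 45) = 58 + ((⅕)*4)*((37 + 54) + 45) = 58 + 4*(91 + 45)/5 = 58 + (⅘)*136 = 58 + 544/5 = 834/5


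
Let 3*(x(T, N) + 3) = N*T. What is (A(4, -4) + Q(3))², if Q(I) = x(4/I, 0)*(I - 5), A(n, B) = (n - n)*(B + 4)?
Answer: 36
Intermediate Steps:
A(n, B) = 0 (A(n, B) = 0*(4 + B) = 0)
x(T, N) = -3 + N*T/3 (x(T, N) = -3 + (N*T)/3 = -3 + N*T/3)
Q(I) = 15 - 3*I (Q(I) = (-3 + (⅓)*0*(4/I))*(I - 5) = (-3 + 0)*(-5 + I) = -3*(-5 + I) = 15 - 3*I)
(A(4, -4) + Q(3))² = (0 + (15 - 3*3))² = (0 + (15 - 9))² = (0 + 6)² = 6² = 36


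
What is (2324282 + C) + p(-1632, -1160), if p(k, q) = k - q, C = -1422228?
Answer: 901582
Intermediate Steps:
(2324282 + C) + p(-1632, -1160) = (2324282 - 1422228) + (-1632 - 1*(-1160)) = 902054 + (-1632 + 1160) = 902054 - 472 = 901582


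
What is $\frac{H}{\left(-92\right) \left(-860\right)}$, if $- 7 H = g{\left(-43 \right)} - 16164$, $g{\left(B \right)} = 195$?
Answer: $\frac{15969}{553840} \approx 0.028833$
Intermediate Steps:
$H = \frac{15969}{7}$ ($H = - \frac{195 - 16164}{7} = \left(- \frac{1}{7}\right) \left(-15969\right) = \frac{15969}{7} \approx 2281.3$)
$\frac{H}{\left(-92\right) \left(-860\right)} = \frac{15969}{7 \left(\left(-92\right) \left(-860\right)\right)} = \frac{15969}{7 \cdot 79120} = \frac{15969}{7} \cdot \frac{1}{79120} = \frac{15969}{553840}$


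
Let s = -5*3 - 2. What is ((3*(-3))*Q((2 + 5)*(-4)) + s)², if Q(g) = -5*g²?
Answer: 1243479169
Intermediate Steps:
s = -17 (s = -15 - 2 = -17)
((3*(-3))*Q((2 + 5)*(-4)) + s)² = ((3*(-3))*(-5*16*(2 + 5)²) - 17)² = (-(-45)*(7*(-4))² - 17)² = (-(-45)*(-28)² - 17)² = (-(-45)*784 - 17)² = (-9*(-3920) - 17)² = (35280 - 17)² = 35263² = 1243479169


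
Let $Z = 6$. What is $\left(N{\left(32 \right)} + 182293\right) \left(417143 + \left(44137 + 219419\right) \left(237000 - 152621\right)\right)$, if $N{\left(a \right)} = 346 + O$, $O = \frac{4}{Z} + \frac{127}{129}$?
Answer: $\frac{174655123609410116}{43} \approx 4.0617 \cdot 10^{15}$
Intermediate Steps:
$O = \frac{71}{43}$ ($O = \frac{4}{6} + \frac{127}{129} = 4 \cdot \frac{1}{6} + 127 \cdot \frac{1}{129} = \frac{2}{3} + \frac{127}{129} = \frac{71}{43} \approx 1.6512$)
$N{\left(a \right)} = \frac{14949}{43}$ ($N{\left(a \right)} = 346 + \frac{71}{43} = \frac{14949}{43}$)
$\left(N{\left(32 \right)} + 182293\right) \left(417143 + \left(44137 + 219419\right) \left(237000 - 152621\right)\right) = \left(\frac{14949}{43} + 182293\right) \left(417143 + \left(44137 + 219419\right) \left(237000 - 152621\right)\right) = \frac{7853548 \left(417143 + 263556 \cdot 84379\right)}{43} = \frac{7853548 \left(417143 + 22238591724\right)}{43} = \frac{7853548}{43} \cdot 22239008867 = \frac{174655123609410116}{43}$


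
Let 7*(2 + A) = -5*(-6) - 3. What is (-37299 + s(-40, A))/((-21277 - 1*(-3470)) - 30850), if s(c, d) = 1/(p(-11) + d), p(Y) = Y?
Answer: 2387143/3114048 ≈ 0.76657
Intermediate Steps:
A = 13/7 (A = -2 + (-5*(-6) - 3)/7 = -2 + (30 - 3)/7 = -2 + (⅐)*27 = -2 + 27/7 = 13/7 ≈ 1.8571)
s(c, d) = 1/(-11 + d)
(-37299 + s(-40, A))/((-21277 - 1*(-3470)) - 30850) = (-37299 + 1/(-11 + 13/7))/((-21277 - 1*(-3470)) - 30850) = (-37299 + 1/(-64/7))/((-21277 + 3470) - 30850) = (-37299 - 7/64)/(-17807 - 30850) = -2387143/64/(-48657) = -2387143/64*(-1/48657) = 2387143/3114048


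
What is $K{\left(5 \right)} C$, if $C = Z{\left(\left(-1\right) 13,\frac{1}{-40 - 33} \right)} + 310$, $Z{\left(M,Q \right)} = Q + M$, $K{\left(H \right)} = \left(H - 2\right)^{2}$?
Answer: $\frac{195120}{73} \approx 2672.9$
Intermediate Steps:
$K{\left(H \right)} = \left(-2 + H\right)^{2}$
$Z{\left(M,Q \right)} = M + Q$
$C = \frac{21680}{73}$ ($C = \left(\left(-1\right) 13 + \frac{1}{-40 - 33}\right) + 310 = \left(-13 + \frac{1}{-73}\right) + 310 = \left(-13 - \frac{1}{73}\right) + 310 = - \frac{950}{73} + 310 = \frac{21680}{73} \approx 296.99$)
$K{\left(5 \right)} C = \left(-2 + 5\right)^{2} \cdot \frac{21680}{73} = 3^{2} \cdot \frac{21680}{73} = 9 \cdot \frac{21680}{73} = \frac{195120}{73}$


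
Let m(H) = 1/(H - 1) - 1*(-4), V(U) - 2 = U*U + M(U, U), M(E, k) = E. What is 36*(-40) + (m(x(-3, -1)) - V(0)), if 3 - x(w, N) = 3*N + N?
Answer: -8627/6 ≈ -1437.8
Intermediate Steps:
V(U) = 2 + U + U² (V(U) = 2 + (U*U + U) = 2 + (U² + U) = 2 + (U + U²) = 2 + U + U²)
x(w, N) = 3 - 4*N (x(w, N) = 3 - (3*N + N) = 3 - 4*N)
m(H) = 4 + 1/(-1 + H) (m(H) = 1/(-1 + H) + 4 = 4 + 1/(-1 + H))
36*(-40) + (m(x(-3, -1)) - V(0)) = 36*(-40) + ((-3 + 4*(3 - 4*(-1)))/(-1 + (3 - 4*(-1))) - (2 + 0 + 0²)) = -1440 + ((-3 + 4*(3 + 4))/(-1 + (3 + 4)) - (2 + 0 + 0)) = -1440 + ((-3 + 4*7)/(-1 + 7) - 1*2) = -1440 + ((-3 + 28)/6 - 2) = -1440 + ((⅙)*25 - 2) = -1440 + (25/6 - 2) = -1440 + 13/6 = -8627/6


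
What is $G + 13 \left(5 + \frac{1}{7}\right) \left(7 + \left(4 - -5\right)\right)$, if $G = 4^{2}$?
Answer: $\frac{7600}{7} \approx 1085.7$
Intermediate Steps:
$G = 16$
$G + 13 \left(5 + \frac{1}{7}\right) \left(7 + \left(4 - -5\right)\right) = 16 + 13 \left(5 + \frac{1}{7}\right) \left(7 + \left(4 - -5\right)\right) = 16 + 13 \left(5 + \frac{1}{7}\right) \left(7 + \left(4 + 5\right)\right) = 16 + 13 \frac{36 \left(7 + 9\right)}{7} = 16 + 13 \cdot \frac{36}{7} \cdot 16 = 16 + 13 \cdot \frac{576}{7} = 16 + \frac{7488}{7} = \frac{7600}{7}$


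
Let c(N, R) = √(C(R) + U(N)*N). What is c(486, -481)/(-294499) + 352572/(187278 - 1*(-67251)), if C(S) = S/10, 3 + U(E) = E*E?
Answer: 10684/7713 - √11478974990/2944990 ≈ 1.3488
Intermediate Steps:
U(E) = -3 + E² (U(E) = -3 + E*E = -3 + E²)
C(S) = S/10 (C(S) = S*(⅒) = S/10)
c(N, R) = √(R/10 + N*(-3 + N²)) (c(N, R) = √(R/10 + (-3 + N²)*N) = √(R/10 + N*(-3 + N²)))
c(486, -481)/(-294499) + 352572/(187278 - 1*(-67251)) = (√10*√(-481 + 10*486*(-3 + 486²))/10)/(-294499) + 352572/(187278 - 1*(-67251)) = (√10*√(-481 + 10*486*(-3 + 236196))/10)*(-1/294499) + 352572/(187278 + 67251) = (√10*√(-481 + 10*486*236193)/10)*(-1/294499) + 352572/254529 = (√10*√(-481 + 1147897980)/10)*(-1/294499) + 352572*(1/254529) = (√10*√1147897499/10)*(-1/294499) + 10684/7713 = (√11478974990/10)*(-1/294499) + 10684/7713 = -√11478974990/2944990 + 10684/7713 = 10684/7713 - √11478974990/2944990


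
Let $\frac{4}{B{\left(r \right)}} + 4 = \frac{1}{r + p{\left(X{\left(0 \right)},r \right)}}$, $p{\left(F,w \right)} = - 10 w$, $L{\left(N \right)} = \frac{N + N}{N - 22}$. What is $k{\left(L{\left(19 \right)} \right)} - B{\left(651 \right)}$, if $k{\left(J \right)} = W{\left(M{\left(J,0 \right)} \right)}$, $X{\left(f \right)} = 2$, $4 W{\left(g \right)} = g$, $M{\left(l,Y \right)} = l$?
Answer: $- \frac{304687}{140622} \approx -2.1667$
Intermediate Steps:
$W{\left(g \right)} = \frac{g}{4}$
$L{\left(N \right)} = \frac{2 N}{-22 + N}$
$k{\left(J \right)} = \frac{J}{4}$
$B{\left(r \right)} = \frac{4}{-4 - \frac{1}{9 r}}$ ($B{\left(r \right)} = \frac{4}{-4 + \frac{1}{r - 10 r}} = \frac{4}{-4 + \frac{1}{\left(-9\right) r}} = \frac{4}{-4 - \frac{1}{9 r}}$)
$k{\left(L{\left(19 \right)} \right)} - B{\left(651 \right)} = \frac{2 \cdot 19 \frac{1}{-22 + 19}}{4} - 36 \cdot 651 \frac{1}{-1 - 23436} = \frac{2 \cdot 19 \frac{1}{-3}}{4} - 36 \cdot 651 \frac{1}{-1 - 23436} = \frac{2 \cdot 19 \left(- \frac{1}{3}\right)}{4} - 36 \cdot 651 \frac{1}{-23437} = \frac{1}{4} \left(- \frac{38}{3}\right) - 36 \cdot 651 \left(- \frac{1}{23437}\right) = - \frac{19}{6} - - \frac{23436}{23437} = - \frac{19}{6} + \frac{23436}{23437} = - \frac{304687}{140622}$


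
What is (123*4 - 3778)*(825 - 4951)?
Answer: 13558036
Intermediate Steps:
(123*4 - 3778)*(825 - 4951) = (492 - 3778)*(-4126) = -3286*(-4126) = 13558036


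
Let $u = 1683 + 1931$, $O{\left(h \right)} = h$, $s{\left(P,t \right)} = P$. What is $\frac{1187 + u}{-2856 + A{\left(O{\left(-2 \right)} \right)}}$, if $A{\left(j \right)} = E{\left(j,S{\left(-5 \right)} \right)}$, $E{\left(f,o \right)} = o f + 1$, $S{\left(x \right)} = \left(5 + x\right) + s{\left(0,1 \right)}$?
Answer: $- \frac{4801}{2855} \approx -1.6816$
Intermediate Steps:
$S{\left(x \right)} = 5 + x$ ($S{\left(x \right)} = \left(5 + x\right) + 0 = 5 + x$)
$u = 3614$
$E{\left(f,o \right)} = 1 + f o$ ($E{\left(f,o \right)} = f o + 1 = 1 + f o$)
$A{\left(j \right)} = 1$ ($A{\left(j \right)} = 1 + j \left(5 - 5\right) = 1 + j 0 = 1 + 0 = 1$)
$\frac{1187 + u}{-2856 + A{\left(O{\left(-2 \right)} \right)}} = \frac{1187 + 3614}{-2856 + 1} = \frac{4801}{-2855} = 4801 \left(- \frac{1}{2855}\right) = - \frac{4801}{2855}$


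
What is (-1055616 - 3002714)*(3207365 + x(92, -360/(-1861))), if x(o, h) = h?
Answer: -24223792823436250/1861 ≈ -1.3017e+13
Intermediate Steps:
(-1055616 - 3002714)*(3207365 + x(92, -360/(-1861))) = (-1055616 - 3002714)*(3207365 - 360/(-1861)) = -4058330*(3207365 - 360*(-1/1861)) = -4058330*(3207365 + 360/1861) = -4058330*5968906625/1861 = -24223792823436250/1861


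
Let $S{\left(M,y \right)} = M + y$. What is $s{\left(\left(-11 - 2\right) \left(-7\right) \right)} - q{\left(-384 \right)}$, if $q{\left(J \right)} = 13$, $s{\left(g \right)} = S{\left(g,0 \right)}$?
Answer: $78$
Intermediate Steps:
$s{\left(g \right)} = g$ ($s{\left(g \right)} = g + 0 = g$)
$s{\left(\left(-11 - 2\right) \left(-7\right) \right)} - q{\left(-384 \right)} = \left(-11 - 2\right) \left(-7\right) - 13 = \left(-13\right) \left(-7\right) - 13 = 91 - 13 = 78$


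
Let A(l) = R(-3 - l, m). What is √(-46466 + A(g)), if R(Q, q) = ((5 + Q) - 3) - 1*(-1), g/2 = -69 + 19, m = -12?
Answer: I*√46366 ≈ 215.33*I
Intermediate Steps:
g = -100 (g = 2*(-69 + 19) = 2*(-50) = -100)
R(Q, q) = 3 + Q (R(Q, q) = (2 + Q) + 1 = 3 + Q)
A(l) = -l (A(l) = 3 + (-3 - l) = -l)
√(-46466 + A(g)) = √(-46466 - 1*(-100)) = √(-46466 + 100) = √(-46366) = I*√46366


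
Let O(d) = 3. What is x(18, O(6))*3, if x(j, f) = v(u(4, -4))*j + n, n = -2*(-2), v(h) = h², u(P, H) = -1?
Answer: 66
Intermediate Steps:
n = 4
x(j, f) = 4 + j (x(j, f) = (-1)²*j + 4 = 1*j + 4 = j + 4 = 4 + j)
x(18, O(6))*3 = (4 + 18)*3 = 22*3 = 66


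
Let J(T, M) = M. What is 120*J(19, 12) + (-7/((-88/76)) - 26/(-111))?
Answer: 3531815/2442 ≈ 1446.3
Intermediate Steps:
120*J(19, 12) + (-7/((-88/76)) - 26/(-111)) = 120*12 + (-7/((-88/76)) - 26/(-111)) = 1440 + (-7/((-88*1/76)) - 26*(-1/111)) = 1440 + (-7/(-22/19) + 26/111) = 1440 + (-7*(-19/22) + 26/111) = 1440 + (133/22 + 26/111) = 1440 + 15335/2442 = 3531815/2442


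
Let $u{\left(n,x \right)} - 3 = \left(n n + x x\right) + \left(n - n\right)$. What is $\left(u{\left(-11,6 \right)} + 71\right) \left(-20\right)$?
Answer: $-4620$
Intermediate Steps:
$u{\left(n,x \right)} = 3 + n^{2} + x^{2}$ ($u{\left(n,x \right)} = 3 + \left(\left(n n + x x\right) + \left(n - n\right)\right) = 3 + \left(\left(n^{2} + x^{2}\right) + 0\right) = 3 + \left(n^{2} + x^{2}\right) = 3 + n^{2} + x^{2}$)
$\left(u{\left(-11,6 \right)} + 71\right) \left(-20\right) = \left(\left(3 + \left(-11\right)^{2} + 6^{2}\right) + 71\right) \left(-20\right) = \left(\left(3 + 121 + 36\right) + 71\right) \left(-20\right) = \left(160 + 71\right) \left(-20\right) = 231 \left(-20\right) = -4620$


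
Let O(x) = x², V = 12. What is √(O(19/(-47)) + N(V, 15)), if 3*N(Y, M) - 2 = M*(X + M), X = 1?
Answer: √1606983/141 ≈ 8.9906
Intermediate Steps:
N(Y, M) = ⅔ + M*(1 + M)/3 (N(Y, M) = ⅔ + (M*(1 + M))/3 = ⅔ + M*(1 + M)/3)
√(O(19/(-47)) + N(V, 15)) = √((19/(-47))² + (⅔ + (⅓)*15 + (⅓)*15²)) = √((19*(-1/47))² + (⅔ + 5 + (⅓)*225)) = √((-19/47)² + (⅔ + 5 + 75)) = √(361/2209 + 242/3) = √(535661/6627) = √1606983/141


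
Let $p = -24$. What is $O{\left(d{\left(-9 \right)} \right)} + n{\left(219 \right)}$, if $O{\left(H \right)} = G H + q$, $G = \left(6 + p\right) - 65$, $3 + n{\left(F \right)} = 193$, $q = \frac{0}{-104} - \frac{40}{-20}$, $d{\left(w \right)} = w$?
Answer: $939$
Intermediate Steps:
$q = 2$ ($q = 0 \left(- \frac{1}{104}\right) - -2 = 0 + 2 = 2$)
$n{\left(F \right)} = 190$ ($n{\left(F \right)} = -3 + 193 = 190$)
$G = -83$ ($G = \left(6 - 24\right) - 65 = -18 - 65 = -83$)
$O{\left(H \right)} = 2 - 83 H$ ($O{\left(H \right)} = - 83 H + 2 = 2 - 83 H$)
$O{\left(d{\left(-9 \right)} \right)} + n{\left(219 \right)} = \left(2 - -747\right) + 190 = \left(2 + 747\right) + 190 = 749 + 190 = 939$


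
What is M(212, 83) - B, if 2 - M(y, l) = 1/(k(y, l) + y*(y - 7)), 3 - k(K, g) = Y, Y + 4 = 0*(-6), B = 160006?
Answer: -6954893869/43467 ≈ -1.6000e+5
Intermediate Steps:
Y = -4 (Y = -4 + 0*(-6) = -4 + 0 = -4)
k(K, g) = 7 (k(K, g) = 3 - 1*(-4) = 3 + 4 = 7)
M(y, l) = 2 - 1/(7 + y*(-7 + y)) (M(y, l) = 2 - 1/(7 + y*(y - 7)) = 2 - 1/(7 + y*(-7 + y)))
M(212, 83) - B = (13 - 14*212 + 2*212²)/(7 + 212² - 7*212) - 1*160006 = (13 - 2968 + 2*44944)/(7 + 44944 - 1484) - 160006 = (13 - 2968 + 89888)/43467 - 160006 = (1/43467)*86933 - 160006 = 86933/43467 - 160006 = -6954893869/43467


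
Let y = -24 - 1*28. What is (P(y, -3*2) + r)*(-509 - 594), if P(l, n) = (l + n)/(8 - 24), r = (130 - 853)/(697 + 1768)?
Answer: -72468203/19720 ≈ -3674.9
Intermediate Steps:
y = -52 (y = -24 - 28 = -52)
r = -723/2465 ≈ -0.29331
P(l, n) = -l/16 - n/16 (P(l, n) = (l + n)/(-16) = (l + n)*(-1/16) = -l/16 - n/16)
(P(y, -3*2) + r)*(-509 - 594) = ((-1/16*(-52) - (-3)*2/16) - 723/2465)*(-509 - 594) = ((13/4 - 1/16*(-6)) - 723/2465)*(-1103) = ((13/4 + 3/8) - 723/2465)*(-1103) = (29/8 - 723/2465)*(-1103) = (65701/19720)*(-1103) = -72468203/19720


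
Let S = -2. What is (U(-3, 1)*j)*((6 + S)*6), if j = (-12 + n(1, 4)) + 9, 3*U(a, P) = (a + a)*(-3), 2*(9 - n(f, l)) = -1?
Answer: 936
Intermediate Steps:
n(f, l) = 19/2 (n(f, l) = 9 - ½*(-1) = 9 + ½ = 19/2)
U(a, P) = -2*a (U(a, P) = ((a + a)*(-3))/3 = ((2*a)*(-3))/3 = (-6*a)/3 = -2*a)
j = 13/2 (j = (-12 + 19/2) + 9 = -5/2 + 9 = 13/2 ≈ 6.5000)
(U(-3, 1)*j)*((6 + S)*6) = (-2*(-3)*(13/2))*((6 - 2)*6) = (6*(13/2))*(4*6) = 39*24 = 936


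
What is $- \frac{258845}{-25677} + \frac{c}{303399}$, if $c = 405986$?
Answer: $\frac{3294733951}{288532449} \approx 11.419$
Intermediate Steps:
$- \frac{258845}{-25677} + \frac{c}{303399} = - \frac{258845}{-25677} + \frac{405986}{303399} = \left(-258845\right) \left(- \frac{1}{25677}\right) + 405986 \cdot \frac{1}{303399} = \frac{258845}{25677} + \frac{405986}{303399} = \frac{3294733951}{288532449}$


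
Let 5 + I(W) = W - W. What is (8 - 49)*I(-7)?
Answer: 205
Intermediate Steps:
I(W) = -5 (I(W) = -5 + (W - W) = -5 + 0 = -5)
(8 - 49)*I(-7) = (8 - 49)*(-5) = -41*(-5) = 205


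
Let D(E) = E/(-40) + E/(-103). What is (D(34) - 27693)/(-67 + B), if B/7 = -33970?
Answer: 57050011/489985420 ≈ 0.11643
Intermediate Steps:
B = -237790 (B = 7*(-33970) = -237790)
D(E) = -143*E/4120 (D(E) = E*(-1/40) + E*(-1/103) = -E/40 - E/103 = -143*E/4120)
(D(34) - 27693)/(-67 + B) = (-143/4120*34 - 27693)/(-67 - 237790) = (-2431/2060 - 27693)/(-237857) = -57050011/2060*(-1/237857) = 57050011/489985420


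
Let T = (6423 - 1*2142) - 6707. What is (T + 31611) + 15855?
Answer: 45040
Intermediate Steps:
T = -2426 (T = (6423 - 2142) - 6707 = 4281 - 6707 = -2426)
(T + 31611) + 15855 = (-2426 + 31611) + 15855 = 29185 + 15855 = 45040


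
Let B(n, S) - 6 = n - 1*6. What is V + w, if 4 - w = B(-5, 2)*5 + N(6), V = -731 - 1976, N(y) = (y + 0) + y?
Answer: -2690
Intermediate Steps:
N(y) = 2*y (N(y) = y + y = 2*y)
B(n, S) = n (B(n, S) = 6 + (n - 1*6) = 6 + (n - 6) = 6 + (-6 + n) = n)
V = -2707
w = 17 (w = 4 - (-5*5 + 2*6) = 4 - (-25 + 12) = 4 - 1*(-13) = 4 + 13 = 17)
V + w = -2707 + 17 = -2690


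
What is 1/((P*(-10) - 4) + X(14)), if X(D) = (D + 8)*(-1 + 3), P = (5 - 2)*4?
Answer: -1/80 ≈ -0.012500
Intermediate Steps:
P = 12 (P = 3*4 = 12)
X(D) = 16 + 2*D (X(D) = (8 + D)*2 = 16 + 2*D)
1/((P*(-10) - 4) + X(14)) = 1/((12*(-10) - 4) + (16 + 2*14)) = 1/((-120 - 4) + (16 + 28)) = 1/(-124 + 44) = 1/(-80) = -1/80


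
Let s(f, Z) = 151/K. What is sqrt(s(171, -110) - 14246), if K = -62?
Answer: I*sqrt(54770986)/62 ≈ 119.37*I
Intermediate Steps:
s(f, Z) = -151/62 (s(f, Z) = 151/(-62) = 151*(-1/62) = -151/62)
sqrt(s(171, -110) - 14246) = sqrt(-151/62 - 14246) = sqrt(-883403/62) = I*sqrt(54770986)/62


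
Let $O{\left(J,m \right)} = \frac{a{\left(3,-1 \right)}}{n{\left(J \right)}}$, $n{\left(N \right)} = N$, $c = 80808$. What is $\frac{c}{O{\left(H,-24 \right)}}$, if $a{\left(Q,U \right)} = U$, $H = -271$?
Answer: $21898968$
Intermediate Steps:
$O{\left(J,m \right)} = - \frac{1}{J}$
$\frac{c}{O{\left(H,-24 \right)}} = \frac{80808}{\left(-1\right) \frac{1}{-271}} = \frac{80808}{\left(-1\right) \left(- \frac{1}{271}\right)} = 80808 \frac{1}{\frac{1}{271}} = 80808 \cdot 271 = 21898968$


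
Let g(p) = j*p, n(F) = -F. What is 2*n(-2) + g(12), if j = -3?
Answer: -32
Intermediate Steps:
g(p) = -3*p
2*n(-2) + g(12) = 2*(-1*(-2)) - 3*12 = 2*2 - 36 = 4 - 36 = -32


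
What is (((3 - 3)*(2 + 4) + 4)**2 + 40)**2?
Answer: 3136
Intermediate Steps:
(((3 - 3)*(2 + 4) + 4)**2 + 40)**2 = ((0*6 + 4)**2 + 40)**2 = ((0 + 4)**2 + 40)**2 = (4**2 + 40)**2 = (16 + 40)**2 = 56**2 = 3136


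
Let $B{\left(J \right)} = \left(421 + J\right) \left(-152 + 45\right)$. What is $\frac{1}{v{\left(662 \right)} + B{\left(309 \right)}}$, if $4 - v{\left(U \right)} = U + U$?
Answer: $- \frac{1}{79430} \approx -1.259 \cdot 10^{-5}$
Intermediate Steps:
$B{\left(J \right)} = -45047 - 107 J$ ($B{\left(J \right)} = \left(421 + J\right) \left(-107\right) = -45047 - 107 J$)
$v{\left(U \right)} = 4 - 2 U$ ($v{\left(U \right)} = 4 - \left(U + U\right) = 4 - 2 U$)
$\frac{1}{v{\left(662 \right)} + B{\left(309 \right)}} = \frac{1}{\left(4 - 1324\right) - 78110} = \frac{1}{-1320 - 78110} = \frac{1}{-79430} = - \frac{1}{79430}$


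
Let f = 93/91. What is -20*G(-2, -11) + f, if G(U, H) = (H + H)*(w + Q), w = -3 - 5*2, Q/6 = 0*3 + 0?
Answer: -520427/91 ≈ -5719.0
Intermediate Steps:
Q = 0 (Q = 6*(0*3 + 0) = 6*(0 + 0) = 6*0 = 0)
w = -13 (w = -3 - 10 = -13)
f = 93/91 (f = 93*(1/91) = 93/91 ≈ 1.0220)
G(U, H) = -26*H (G(U, H) = (H + H)*(-13 + 0) = (2*H)*(-13) = -26*H)
-20*G(-2, -11) + f = -(-520)*(-11) + 93/91 = -20*286 + 93/91 = -5720 + 93/91 = -520427/91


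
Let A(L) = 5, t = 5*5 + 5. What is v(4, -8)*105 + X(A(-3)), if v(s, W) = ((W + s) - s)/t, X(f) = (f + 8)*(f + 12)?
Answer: 193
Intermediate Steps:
t = 30 (t = 25 + 5 = 30)
X(f) = (8 + f)*(12 + f)
v(s, W) = W/30 (v(s, W) = ((W + s) - s)/30 = W*(1/30) = W/30)
v(4, -8)*105 + X(A(-3)) = ((1/30)*(-8))*105 + (96 + 5² + 20*5) = -4/15*105 + (96 + 25 + 100) = -28 + 221 = 193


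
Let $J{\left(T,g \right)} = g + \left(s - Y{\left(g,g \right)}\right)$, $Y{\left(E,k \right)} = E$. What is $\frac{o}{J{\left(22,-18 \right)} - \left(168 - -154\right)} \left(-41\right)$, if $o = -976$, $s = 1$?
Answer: $- \frac{40016}{321} \approx -124.66$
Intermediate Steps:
$J{\left(T,g \right)} = 1$ ($J{\left(T,g \right)} = g - \left(-1 + g\right) = 1$)
$\frac{o}{J{\left(22,-18 \right)} - \left(168 - -154\right)} \left(-41\right) = - \frac{976}{1 - \left(168 - -154\right)} \left(-41\right) = - \frac{976}{1 - \left(168 + 154\right)} \left(-41\right) = - \frac{976}{1 - 322} \left(-41\right) = - \frac{976}{-321} \left(-41\right) = \left(-976\right) \left(- \frac{1}{321}\right) \left(-41\right) = \frac{976}{321} \left(-41\right) = - \frac{40016}{321}$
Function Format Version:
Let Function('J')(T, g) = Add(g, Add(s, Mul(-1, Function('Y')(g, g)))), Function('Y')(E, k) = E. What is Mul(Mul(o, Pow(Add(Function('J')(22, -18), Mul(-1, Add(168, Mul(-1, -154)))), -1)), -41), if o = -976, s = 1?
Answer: Rational(-40016, 321) ≈ -124.66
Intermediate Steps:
Function('J')(T, g) = 1 (Function('J')(T, g) = Add(g, Add(1, Mul(-1, g))) = 1)
Mul(Mul(o, Pow(Add(Function('J')(22, -18), Mul(-1, Add(168, Mul(-1, -154)))), -1)), -41) = Mul(Mul(-976, Pow(Add(1, Mul(-1, Add(168, Mul(-1, -154)))), -1)), -41) = Mul(Mul(-976, Pow(Add(1, Mul(-1, Add(168, 154))), -1)), -41) = Mul(Mul(-976, Pow(Add(1, Mul(-1, 322)), -1)), -41) = Mul(Mul(-976, Pow(Add(1, -322), -1)), -41) = Mul(Mul(-976, Pow(-321, -1)), -41) = Mul(Mul(-976, Rational(-1, 321)), -41) = Mul(Rational(976, 321), -41) = Rational(-40016, 321)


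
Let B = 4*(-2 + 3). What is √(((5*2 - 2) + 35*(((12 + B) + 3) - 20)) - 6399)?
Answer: 3*I*√714 ≈ 80.162*I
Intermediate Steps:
B = 4 (B = 4*1 = 4)
√(((5*2 - 2) + 35*(((12 + B) + 3) - 20)) - 6399) = √(((5*2 - 2) + 35*(((12 + 4) + 3) - 20)) - 6399) = √(((10 - 2) + 35*((16 + 3) - 20)) - 6399) = √((8 + 35*(19 - 20)) - 6399) = √((8 + 35*(-1)) - 6399) = √((8 - 35) - 6399) = √(-27 - 6399) = √(-6426) = 3*I*√714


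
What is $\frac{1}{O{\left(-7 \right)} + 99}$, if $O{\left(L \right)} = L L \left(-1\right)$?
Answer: $\frac{1}{50} \approx 0.02$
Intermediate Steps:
$O{\left(L \right)} = - L^{2}$ ($O{\left(L \right)} = L^{2} \left(-1\right) = - L^{2}$)
$\frac{1}{O{\left(-7 \right)} + 99} = \frac{1}{- \left(-7\right)^{2} + 99} = \frac{1}{\left(-1\right) 49 + 99} = \frac{1}{-49 + 99} = \frac{1}{50}$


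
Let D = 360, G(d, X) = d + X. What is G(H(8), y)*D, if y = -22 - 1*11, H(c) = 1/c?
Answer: -11835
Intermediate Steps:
y = -33 (y = -22 - 11 = -33)
G(d, X) = X + d
G(H(8), y)*D = (-33 + 1/8)*360 = (-33 + ⅛)*360 = -263/8*360 = -11835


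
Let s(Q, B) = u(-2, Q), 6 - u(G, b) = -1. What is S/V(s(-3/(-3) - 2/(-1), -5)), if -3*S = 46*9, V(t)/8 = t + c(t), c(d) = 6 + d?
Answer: -69/80 ≈ -0.86250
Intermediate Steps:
u(G, b) = 7 (u(G, b) = 6 - 1*(-1) = 6 + 1 = 7)
s(Q, B) = 7
V(t) = 48 + 16*t (V(t) = 8*(t + (6 + t)) = 8*(6 + 2*t) = 48 + 16*t)
S = -138 (S = -46*9/3 = -⅓*414 = -138)
S/V(s(-3/(-3) - 2/(-1), -5)) = -138/(48 + 16*7) = -138/(48 + 112) = -138/160 = -138*1/160 = -69/80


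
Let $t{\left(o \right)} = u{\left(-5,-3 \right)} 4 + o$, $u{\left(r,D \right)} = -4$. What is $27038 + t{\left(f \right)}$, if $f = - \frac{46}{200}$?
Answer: $\frac{2702177}{100} \approx 27022.0$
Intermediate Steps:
$f = - \frac{23}{100}$ ($f = \left(-46\right) \frac{1}{200} = - \frac{23}{100} \approx -0.23$)
$t{\left(o \right)} = -16 + o$ ($t{\left(o \right)} = \left(-4\right) 4 + o = -16 + o$)
$27038 + t{\left(f \right)} = 27038 - \frac{1623}{100} = \frac{2702177}{100}$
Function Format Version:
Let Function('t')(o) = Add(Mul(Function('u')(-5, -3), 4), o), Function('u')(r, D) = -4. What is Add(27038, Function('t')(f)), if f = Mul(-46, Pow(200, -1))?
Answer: Rational(2702177, 100) ≈ 27022.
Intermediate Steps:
f = Rational(-23, 100) (f = Mul(-46, Rational(1, 200)) = Rational(-23, 100) ≈ -0.23000)
Function('t')(o) = Add(-16, o) (Function('t')(o) = Add(Mul(-4, 4), o) = Add(-16, o))
Add(27038, Function('t')(f)) = Add(27038, Add(-16, Rational(-23, 100))) = Add(27038, Rational(-1623, 100)) = Rational(2702177, 100)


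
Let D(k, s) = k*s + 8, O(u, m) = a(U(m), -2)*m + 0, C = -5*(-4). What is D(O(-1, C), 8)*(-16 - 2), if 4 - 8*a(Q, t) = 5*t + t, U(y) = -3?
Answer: -5904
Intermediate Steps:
a(Q, t) = ½ - 3*t/4 (a(Q, t) = ½ - (5*t + t)/8 = ½ - 3*t/4)
C = 20
O(u, m) = 2*m (O(u, m) = (½ - ¾*(-2))*m + 0 = (½ + 3/2)*m + 0 = 2*m + 0 = 2*m)
D(k, s) = 8 + k*s
D(O(-1, C), 8)*(-16 - 2) = (8 + (2*20)*8)*(-16 - 2) = (8 + 40*8)*(-18) = (8 + 320)*(-18) = 328*(-18) = -5904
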